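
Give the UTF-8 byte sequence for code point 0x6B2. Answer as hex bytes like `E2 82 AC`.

DA B2

U+06B2 = 0x6B2 = 1714 decimal. In range U+0080–U+07FF → 2-byte form: 110xxxxx 10xxxxxx.
Binary (11 bits): 11010110010.
Split 5+6: 11010 | 110010.
Byte 1: 11011010 = 0xDA.
Byte 2: 10110010 = 0xB2.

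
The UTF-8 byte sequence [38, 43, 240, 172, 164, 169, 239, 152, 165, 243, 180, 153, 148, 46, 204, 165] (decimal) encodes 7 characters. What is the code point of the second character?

Offset 0: leading byte 0x26 = 00100110 → 1-byte char #1 = 26.
Offset 1: leading byte 0x2B = 00101011 → 1-byte char #2 = 2B.
Leading byte 0x2B = 00101011 matches 0xxxxxxx → 1-byte sequence.
Byte 1: 0x2B = 00101011, payload 0101011 (7 bits).
Concatenate: 0101011 = 0x2B (7 bits → U+002B).

U+002B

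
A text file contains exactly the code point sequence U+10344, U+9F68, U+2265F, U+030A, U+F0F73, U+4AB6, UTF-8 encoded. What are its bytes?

U+10344: 4-byte form → F0 90 8D 84.
U+9F68: 3-byte form → E9 BD A8.
U+2265F: 4-byte form → F0 A2 99 9F.
U+030A: 2-byte form → CC 8A.
U+F0F73: 4-byte form → F3 B0 BD B3.
U+4AB6: 3-byte form → E4 AA B6.
Concatenated (20 bytes): F0 90 8D 84 E9 BD A8 F0 A2 99 9F CC 8A F3 B0 BD B3 E4 AA B6.

F0 90 8D 84 E9 BD A8 F0 A2 99 9F CC 8A F3 B0 BD B3 E4 AA B6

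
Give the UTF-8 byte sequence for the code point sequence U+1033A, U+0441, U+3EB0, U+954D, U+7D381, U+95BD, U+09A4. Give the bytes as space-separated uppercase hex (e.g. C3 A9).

F0 90 8C BA D1 81 E3 BA B0 E9 95 8D F1 BD 8E 81 E9 96 BD E0 A6 A4

U+1033A: 4-byte form → F0 90 8C BA.
U+0441: 2-byte form → D1 81.
U+3EB0: 3-byte form → E3 BA B0.
U+954D: 3-byte form → E9 95 8D.
U+7D381: 4-byte form → F1 BD 8E 81.
U+95BD: 3-byte form → E9 96 BD.
U+09A4: 3-byte form → E0 A6 A4.
Concatenated (22 bytes): F0 90 8C BA D1 81 E3 BA B0 E9 95 8D F1 BD 8E 81 E9 96 BD E0 A6 A4.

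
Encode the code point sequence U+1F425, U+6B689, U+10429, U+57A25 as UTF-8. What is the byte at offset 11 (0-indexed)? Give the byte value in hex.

0xA9

U+1F425 → 4-byte form F0 9F 90 A5 at offsets 0–3.
U+6B689 → 4-byte form F1 AB 9A 89 at offsets 4–7.
U+10429 → 4-byte form F0 90 90 A9 at offsets 8–11.
Offset 11 falls in char 3's range; it's byte 4 of F0 90 90 A9 = 0xA9.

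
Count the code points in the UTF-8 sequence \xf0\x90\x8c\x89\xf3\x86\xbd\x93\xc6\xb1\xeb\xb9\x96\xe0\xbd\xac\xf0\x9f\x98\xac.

6

Byte at offset 0: 0xF0 = 11110000 → 4-byte char (#1). Advance 4.
Byte at offset 4: 0xF3 = 11110011 → 4-byte char (#2). Advance 4.
Byte at offset 8: 0xC6 = 11000110 → 2-byte char (#3). Advance 2.
Byte at offset 10: 0xEB = 11101011 → 3-byte char (#4). Advance 3.
Byte at offset 13: 0xE0 = 11100000 → 3-byte char (#5). Advance 3.
Byte at offset 16: 0xF0 = 11110000 → 4-byte char (#6). Advance 4.
Reached end at offset 20 after 6 code points.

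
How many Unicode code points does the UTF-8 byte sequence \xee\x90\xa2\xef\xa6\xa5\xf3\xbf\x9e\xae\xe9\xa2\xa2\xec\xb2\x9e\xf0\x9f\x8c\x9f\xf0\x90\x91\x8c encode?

7

Byte at offset 0: 0xEE = 11101110 → 3-byte char (#1). Advance 3.
Byte at offset 3: 0xEF = 11101111 → 3-byte char (#2). Advance 3.
Byte at offset 6: 0xF3 = 11110011 → 4-byte char (#3). Advance 4.
Byte at offset 10: 0xE9 = 11101001 → 3-byte char (#4). Advance 3.
Byte at offset 13: 0xEC = 11101100 → 3-byte char (#5). Advance 3.
Byte at offset 16: 0xF0 = 11110000 → 4-byte char (#6). Advance 4.
Byte at offset 20: 0xF0 = 11110000 → 4-byte char (#7). Advance 4.
Reached end at offset 24 after 7 code points.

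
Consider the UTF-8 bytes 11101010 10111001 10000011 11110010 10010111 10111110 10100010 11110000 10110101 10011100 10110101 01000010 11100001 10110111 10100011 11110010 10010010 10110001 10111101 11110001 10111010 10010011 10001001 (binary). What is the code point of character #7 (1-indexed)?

U+7A4C9

Offset 0: leading byte 0xEA = 11101010 → 3-byte char #1 = EA B9 83.
Offset 3: leading byte 0xF2 = 11110010 → 4-byte char #2 = F2 97 BE A2.
Offset 7: leading byte 0xF0 = 11110000 → 4-byte char #3 = F0 B5 9C B5.
Offset 11: leading byte 0x42 = 01000010 → 1-byte char #4 = 42.
Offset 12: leading byte 0xE1 = 11100001 → 3-byte char #5 = E1 B7 A3.
Offset 15: leading byte 0xF2 = 11110010 → 4-byte char #6 = F2 92 B1 BD.
Offset 19: leading byte 0xF1 = 11110001 → 4-byte char #7 = F1 BA 93 89.
Leading byte 0xF1 = 11110001 matches 11110xxx → 4-byte sequence.
Byte 1: 0xF1 = 11110001, payload 001 (3 bits).
Byte 2: 0xBA = 10111010 (10xxxxxx ✓), payload 111010.
Byte 3: 0x93 = 10010011 (10xxxxxx ✓), payload 010011.
Byte 4: 0x89 = 10001001 (10xxxxxx ✓), payload 001001.
Concatenate: 001111010010011001001 = 0x7A4C9 (21 bits → U+7A4C9).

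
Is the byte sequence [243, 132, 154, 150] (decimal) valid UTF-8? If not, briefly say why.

Leading byte 0xF3 = 11110011 → 4-byte form.
Continuation bytes 0x84=10000100, 0x9A=10011010, 0x96=10010110 all match 10xxxxxx.
Decoded value 0xC4696 is ≥ 0x10000 (shortest form) and not a surrogate.

valid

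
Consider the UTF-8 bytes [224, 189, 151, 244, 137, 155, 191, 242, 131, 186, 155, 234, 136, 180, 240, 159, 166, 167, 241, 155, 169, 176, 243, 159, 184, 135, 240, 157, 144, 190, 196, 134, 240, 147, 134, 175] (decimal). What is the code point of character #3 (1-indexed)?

Offset 0: leading byte 0xE0 = 11100000 → 3-byte char #1 = E0 BD 97.
Offset 3: leading byte 0xF4 = 11110100 → 4-byte char #2 = F4 89 9B BF.
Offset 7: leading byte 0xF2 = 11110010 → 4-byte char #3 = F2 83 BA 9B.
Leading byte 0xF2 = 11110010 matches 11110xxx → 4-byte sequence.
Byte 1: 0xF2 = 11110010, payload 010 (3 bits).
Byte 2: 0x83 = 10000011 (10xxxxxx ✓), payload 000011.
Byte 3: 0xBA = 10111010 (10xxxxxx ✓), payload 111010.
Byte 4: 0x9B = 10011011 (10xxxxxx ✓), payload 011011.
Concatenate: 010000011111010011011 = 0x83E9B (21 bits → U+83E9B).

U+83E9B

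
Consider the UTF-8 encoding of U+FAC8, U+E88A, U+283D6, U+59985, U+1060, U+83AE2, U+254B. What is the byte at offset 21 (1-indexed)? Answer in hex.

0xA2

1-indexed offset 21 is 0-indexed offset 20.
U+FAC8 → 3-byte form EF AB 88 at offsets 0–2.
U+E88A → 3-byte form EE A2 8A at offsets 3–5.
U+283D6 → 4-byte form F0 A8 8F 96 at offsets 6–9.
U+59985 → 4-byte form F1 99 A6 85 at offsets 10–13.
U+1060 → 3-byte form E1 81 A0 at offsets 14–16.
U+83AE2 → 4-byte form F2 83 AB A2 at offsets 17–20.
Offset 20 falls in char 6's range; it's byte 4 of F2 83 AB A2 = 0xA2.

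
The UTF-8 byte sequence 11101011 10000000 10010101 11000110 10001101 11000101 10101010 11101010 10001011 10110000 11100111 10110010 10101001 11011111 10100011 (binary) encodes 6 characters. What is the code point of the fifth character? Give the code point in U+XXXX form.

U+7CA9

Offset 0: leading byte 0xEB = 11101011 → 3-byte char #1 = EB 80 95.
Offset 3: leading byte 0xC6 = 11000110 → 2-byte char #2 = C6 8D.
Offset 5: leading byte 0xC5 = 11000101 → 2-byte char #3 = C5 AA.
Offset 7: leading byte 0xEA = 11101010 → 3-byte char #4 = EA 8B B0.
Offset 10: leading byte 0xE7 = 11100111 → 3-byte char #5 = E7 B2 A9.
Leading byte 0xE7 = 11100111 matches 1110xxxx → 3-byte sequence.
Byte 1: 0xE7 = 11100111, payload 0111 (4 bits).
Byte 2: 0xB2 = 10110010 (10xxxxxx ✓), payload 110010.
Byte 3: 0xA9 = 10101001 (10xxxxxx ✓), payload 101001.
Concatenate: 0111110010101001 = 0x7CA9 (16 bits → U+7CA9).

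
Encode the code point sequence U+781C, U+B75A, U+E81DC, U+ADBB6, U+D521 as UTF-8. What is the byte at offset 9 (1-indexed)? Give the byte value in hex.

0x87

1-indexed offset 9 is 0-indexed offset 8.
U+781C → 3-byte form E7 A0 9C at offsets 0–2.
U+B75A → 3-byte form EB 9D 9A at offsets 3–5.
U+E81DC → 4-byte form F3 A8 87 9C at offsets 6–9.
Offset 8 falls in char 3's range; it's byte 3 of F3 A8 87 9C = 0x87.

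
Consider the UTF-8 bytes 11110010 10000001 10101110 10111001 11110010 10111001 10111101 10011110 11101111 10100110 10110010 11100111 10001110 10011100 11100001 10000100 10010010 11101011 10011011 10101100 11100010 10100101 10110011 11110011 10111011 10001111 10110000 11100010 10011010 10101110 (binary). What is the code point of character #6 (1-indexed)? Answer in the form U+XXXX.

Offset 0: leading byte 0xF2 = 11110010 → 4-byte char #1 = F2 81 AE B9.
Offset 4: leading byte 0xF2 = 11110010 → 4-byte char #2 = F2 B9 BD 9E.
Offset 8: leading byte 0xEF = 11101111 → 3-byte char #3 = EF A6 B2.
Offset 11: leading byte 0xE7 = 11100111 → 3-byte char #4 = E7 8E 9C.
Offset 14: leading byte 0xE1 = 11100001 → 3-byte char #5 = E1 84 92.
Offset 17: leading byte 0xEB = 11101011 → 3-byte char #6 = EB 9B AC.
Leading byte 0xEB = 11101011 matches 1110xxxx → 3-byte sequence.
Byte 1: 0xEB = 11101011, payload 1011 (4 bits).
Byte 2: 0x9B = 10011011 (10xxxxxx ✓), payload 011011.
Byte 3: 0xAC = 10101100 (10xxxxxx ✓), payload 101100.
Concatenate: 1011011011101100 = 0xB6EC (16 bits → U+B6EC).

U+B6EC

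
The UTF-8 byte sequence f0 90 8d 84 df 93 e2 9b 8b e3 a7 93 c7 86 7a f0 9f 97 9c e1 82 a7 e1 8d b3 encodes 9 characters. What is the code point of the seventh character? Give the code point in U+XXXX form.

U+1F5DC

Offset 0: leading byte 0xF0 = 11110000 → 4-byte char #1 = F0 90 8D 84.
Offset 4: leading byte 0xDF = 11011111 → 2-byte char #2 = DF 93.
Offset 6: leading byte 0xE2 = 11100010 → 3-byte char #3 = E2 9B 8B.
Offset 9: leading byte 0xE3 = 11100011 → 3-byte char #4 = E3 A7 93.
Offset 12: leading byte 0xC7 = 11000111 → 2-byte char #5 = C7 86.
Offset 14: leading byte 0x7A = 01111010 → 1-byte char #6 = 7A.
Offset 15: leading byte 0xF0 = 11110000 → 4-byte char #7 = F0 9F 97 9C.
Leading byte 0xF0 = 11110000 matches 11110xxx → 4-byte sequence.
Byte 1: 0xF0 = 11110000, payload 000 (3 bits).
Byte 2: 0x9F = 10011111 (10xxxxxx ✓), payload 011111.
Byte 3: 0x97 = 10010111 (10xxxxxx ✓), payload 010111.
Byte 4: 0x9C = 10011100 (10xxxxxx ✓), payload 011100.
Concatenate: 000011111010111011100 = 0x1F5DC (21 bits → U+1F5DC).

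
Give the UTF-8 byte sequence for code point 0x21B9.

E2 86 B9

U+21B9 = 0x21B9 = 8633 decimal. In range U+0800–U+FFFF → 3-byte form: 1110xxxx 10xxxxxx 10xxxxxx.
Binary (16 bits): 0010000110111001.
Split 4+6+6: 0010 | 000110 | 111001.
Byte 1: 11100010 = 0xE2.
Byte 2: 10000110 = 0x86.
Byte 3: 10111001 = 0xB9.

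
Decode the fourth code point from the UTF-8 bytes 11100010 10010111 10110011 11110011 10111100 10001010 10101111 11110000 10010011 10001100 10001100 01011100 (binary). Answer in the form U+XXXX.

U+005C

Offset 0: leading byte 0xE2 = 11100010 → 3-byte char #1 = E2 97 B3.
Offset 3: leading byte 0xF3 = 11110011 → 4-byte char #2 = F3 BC 8A AF.
Offset 7: leading byte 0xF0 = 11110000 → 4-byte char #3 = F0 93 8C 8C.
Offset 11: leading byte 0x5C = 01011100 → 1-byte char #4 = 5C.
Leading byte 0x5C = 01011100 matches 0xxxxxxx → 1-byte sequence.
Byte 1: 0x5C = 01011100, payload 1011100 (7 bits).
Concatenate: 1011100 = 0x5C (7 bits → U+005C).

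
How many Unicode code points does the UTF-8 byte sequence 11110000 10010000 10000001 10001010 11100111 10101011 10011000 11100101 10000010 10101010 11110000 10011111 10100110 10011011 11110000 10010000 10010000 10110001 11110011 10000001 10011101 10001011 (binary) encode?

6

Byte at offset 0: 0xF0 = 11110000 → 4-byte char (#1). Advance 4.
Byte at offset 4: 0xE7 = 11100111 → 3-byte char (#2). Advance 3.
Byte at offset 7: 0xE5 = 11100101 → 3-byte char (#3). Advance 3.
Byte at offset 10: 0xF0 = 11110000 → 4-byte char (#4). Advance 4.
Byte at offset 14: 0xF0 = 11110000 → 4-byte char (#5). Advance 4.
Byte at offset 18: 0xF3 = 11110011 → 4-byte char (#6). Advance 4.
Reached end at offset 22 after 6 code points.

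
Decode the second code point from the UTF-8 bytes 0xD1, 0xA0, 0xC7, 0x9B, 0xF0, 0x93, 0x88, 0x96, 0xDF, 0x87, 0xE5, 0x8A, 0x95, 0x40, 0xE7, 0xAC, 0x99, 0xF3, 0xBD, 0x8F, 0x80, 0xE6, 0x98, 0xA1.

U+01DB

Offset 0: leading byte 0xD1 = 11010001 → 2-byte char #1 = D1 A0.
Offset 2: leading byte 0xC7 = 11000111 → 2-byte char #2 = C7 9B.
Leading byte 0xC7 = 11000111 matches 110xxxxx → 2-byte sequence.
Byte 1: 0xC7 = 11000111, payload 00111 (5 bits).
Byte 2: 0x9B = 10011011 (10xxxxxx ✓), payload 011011.
Concatenate: 00111011011 = 0x1DB (11 bits → U+01DB).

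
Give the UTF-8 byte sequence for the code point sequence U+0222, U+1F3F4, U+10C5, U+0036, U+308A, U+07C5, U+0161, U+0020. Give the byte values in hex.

C8 A2 F0 9F 8F B4 E1 83 85 36 E3 82 8A DF 85 C5 A1 20

U+0222: 2-byte form → C8 A2.
U+1F3F4: 4-byte form → F0 9F 8F B4.
U+10C5: 3-byte form → E1 83 85.
U+0036: 1-byte form → 36.
U+308A: 3-byte form → E3 82 8A.
U+07C5: 2-byte form → DF 85.
U+0161: 2-byte form → C5 A1.
U+0020: 1-byte form → 20.
Concatenated (18 bytes): C8 A2 F0 9F 8F B4 E1 83 85 36 E3 82 8A DF 85 C5 A1 20.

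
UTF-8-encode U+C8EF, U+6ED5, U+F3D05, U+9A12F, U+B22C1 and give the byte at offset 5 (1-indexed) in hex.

0xBB

1-indexed offset 5 is 0-indexed offset 4.
U+C8EF → 3-byte form EC A3 AF at offsets 0–2.
U+6ED5 → 3-byte form E6 BB 95 at offsets 3–5.
Offset 4 falls in char 2's range; it's byte 2 of E6 BB 95 = 0xBB.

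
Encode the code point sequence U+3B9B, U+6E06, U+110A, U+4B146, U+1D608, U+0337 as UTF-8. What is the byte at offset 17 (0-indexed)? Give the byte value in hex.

U+3B9B → 3-byte form E3 AE 9B at offsets 0–2.
U+6E06 → 3-byte form E6 B8 86 at offsets 3–5.
U+110A → 3-byte form E1 84 8A at offsets 6–8.
U+4B146 → 4-byte form F1 8B 85 86 at offsets 9–12.
U+1D608 → 4-byte form F0 9D 98 88 at offsets 13–16.
U+0337 → 2-byte form CC B7 at offsets 17–18.
Offset 17 falls in char 6's range; it's byte 1 of CC B7 = 0xCC.

0xCC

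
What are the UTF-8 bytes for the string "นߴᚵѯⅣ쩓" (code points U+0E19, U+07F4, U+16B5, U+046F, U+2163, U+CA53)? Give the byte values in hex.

U+0E19: 3-byte form → E0 B8 99.
U+07F4: 2-byte form → DF B4.
U+16B5: 3-byte form → E1 9A B5.
U+046F: 2-byte form → D1 AF.
U+2163: 3-byte form → E2 85 A3.
U+CA53: 3-byte form → EC A9 93.
Concatenated (16 bytes): E0 B8 99 DF B4 E1 9A B5 D1 AF E2 85 A3 EC A9 93.

E0 B8 99 DF B4 E1 9A B5 D1 AF E2 85 A3 EC A9 93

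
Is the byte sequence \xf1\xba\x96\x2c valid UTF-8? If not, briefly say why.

Leading byte 0xF1 = 11110001 → 4-byte form.
Byte 4 is 0x2C = 00101100, which is not 10xxxxxx — expected a continuation byte.

invalid (non-continuation byte where continuation expected)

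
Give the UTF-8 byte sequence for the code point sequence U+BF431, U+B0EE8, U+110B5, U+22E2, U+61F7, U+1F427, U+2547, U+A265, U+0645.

U+BF431: 4-byte form → F2 BF 90 B1.
U+B0EE8: 4-byte form → F2 B0 BB A8.
U+110B5: 4-byte form → F0 91 82 B5.
U+22E2: 3-byte form → E2 8B A2.
U+61F7: 3-byte form → E6 87 B7.
U+1F427: 4-byte form → F0 9F 90 A7.
U+2547: 3-byte form → E2 95 87.
U+A265: 3-byte form → EA 89 A5.
U+0645: 2-byte form → D9 85.
Concatenated (30 bytes): F2 BF 90 B1 F2 B0 BB A8 F0 91 82 B5 E2 8B A2 E6 87 B7 F0 9F 90 A7 E2 95 87 EA 89 A5 D9 85.

F2 BF 90 B1 F2 B0 BB A8 F0 91 82 B5 E2 8B A2 E6 87 B7 F0 9F 90 A7 E2 95 87 EA 89 A5 D9 85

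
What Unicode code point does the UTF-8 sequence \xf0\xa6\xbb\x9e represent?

U+26EDE

Leading byte 0xF0 = 11110000 matches 11110xxx → 4-byte sequence.
Byte 1: 0xF0 = 11110000, payload 000 (3 bits).
Byte 2: 0xA6 = 10100110 (10xxxxxx ✓), payload 100110.
Byte 3: 0xBB = 10111011 (10xxxxxx ✓), payload 111011.
Byte 4: 0x9E = 10011110 (10xxxxxx ✓), payload 011110.
Concatenate: 000100110111011011110 = 0x26EDE (21 bits → U+26EDE).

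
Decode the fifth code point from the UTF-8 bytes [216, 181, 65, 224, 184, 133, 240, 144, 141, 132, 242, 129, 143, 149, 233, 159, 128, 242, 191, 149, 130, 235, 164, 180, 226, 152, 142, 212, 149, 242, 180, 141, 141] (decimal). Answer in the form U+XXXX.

Offset 0: leading byte 0xD8 = 11011000 → 2-byte char #1 = D8 B5.
Offset 2: leading byte 0x41 = 01000001 → 1-byte char #2 = 41.
Offset 3: leading byte 0xE0 = 11100000 → 3-byte char #3 = E0 B8 85.
Offset 6: leading byte 0xF0 = 11110000 → 4-byte char #4 = F0 90 8D 84.
Offset 10: leading byte 0xF2 = 11110010 → 4-byte char #5 = F2 81 8F 95.
Leading byte 0xF2 = 11110010 matches 11110xxx → 4-byte sequence.
Byte 1: 0xF2 = 11110010, payload 010 (3 bits).
Byte 2: 0x81 = 10000001 (10xxxxxx ✓), payload 000001.
Byte 3: 0x8F = 10001111 (10xxxxxx ✓), payload 001111.
Byte 4: 0x95 = 10010101 (10xxxxxx ✓), payload 010101.
Concatenate: 010000001001111010101 = 0x813D5 (21 bits → U+813D5).

U+813D5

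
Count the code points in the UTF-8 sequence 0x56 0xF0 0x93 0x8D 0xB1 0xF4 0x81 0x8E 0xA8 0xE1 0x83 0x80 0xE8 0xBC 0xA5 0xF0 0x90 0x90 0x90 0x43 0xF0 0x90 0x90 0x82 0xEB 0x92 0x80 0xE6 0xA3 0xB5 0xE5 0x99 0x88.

Byte at offset 0: 0x56 = 01010110 → 1-byte char (#1). Advance 1.
Byte at offset 1: 0xF0 = 11110000 → 4-byte char (#2). Advance 4.
Byte at offset 5: 0xF4 = 11110100 → 4-byte char (#3). Advance 4.
Byte at offset 9: 0xE1 = 11100001 → 3-byte char (#4). Advance 3.
Byte at offset 12: 0xE8 = 11101000 → 3-byte char (#5). Advance 3.
Byte at offset 15: 0xF0 = 11110000 → 4-byte char (#6). Advance 4.
Byte at offset 19: 0x43 = 01000011 → 1-byte char (#7). Advance 1.
Byte at offset 20: 0xF0 = 11110000 → 4-byte char (#8). Advance 4.
Byte at offset 24: 0xEB = 11101011 → 3-byte char (#9). Advance 3.
Byte at offset 27: 0xE6 = 11100110 → 3-byte char (#10). Advance 3.
Byte at offset 30: 0xE5 = 11100101 → 3-byte char (#11). Advance 3.
Reached end at offset 33 after 11 code points.

11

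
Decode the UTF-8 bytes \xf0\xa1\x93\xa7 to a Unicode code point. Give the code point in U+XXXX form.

U+214E7

Leading byte 0xF0 = 11110000 matches 11110xxx → 4-byte sequence.
Byte 1: 0xF0 = 11110000, payload 000 (3 bits).
Byte 2: 0xA1 = 10100001 (10xxxxxx ✓), payload 100001.
Byte 3: 0x93 = 10010011 (10xxxxxx ✓), payload 010011.
Byte 4: 0xA7 = 10100111 (10xxxxxx ✓), payload 100111.
Concatenate: 000100001010011100111 = 0x214E7 (21 bits → U+214E7).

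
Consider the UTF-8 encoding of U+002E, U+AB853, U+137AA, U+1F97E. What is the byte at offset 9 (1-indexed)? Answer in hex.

0xAA

1-indexed offset 9 is 0-indexed offset 8.
U+002E → 1-byte form 2E at offsets 0–0.
U+AB853 → 4-byte form F2 AB A1 93 at offsets 1–4.
U+137AA → 4-byte form F0 93 9E AA at offsets 5–8.
Offset 8 falls in char 3's range; it's byte 4 of F0 93 9E AA = 0xAA.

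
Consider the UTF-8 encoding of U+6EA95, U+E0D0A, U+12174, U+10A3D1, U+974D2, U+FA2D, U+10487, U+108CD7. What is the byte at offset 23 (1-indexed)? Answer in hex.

1-indexed offset 23 is 0-indexed offset 22.
U+6EA95 → 4-byte form F1 AE AA 95 at offsets 0–3.
U+E0D0A → 4-byte form F3 A0 B4 8A at offsets 4–7.
U+12174 → 4-byte form F0 92 85 B4 at offsets 8–11.
U+10A3D1 → 4-byte form F4 8A 8F 91 at offsets 12–15.
U+974D2 → 4-byte form F2 97 93 92 at offsets 16–19.
U+FA2D → 3-byte form EF A8 AD at offsets 20–22.
Offset 22 falls in char 6's range; it's byte 3 of EF A8 AD = 0xAD.

0xAD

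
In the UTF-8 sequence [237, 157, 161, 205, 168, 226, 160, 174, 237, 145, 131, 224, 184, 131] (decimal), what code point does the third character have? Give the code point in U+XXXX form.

U+282E

Offset 0: leading byte 0xED = 11101101 → 3-byte char #1 = ED 9D A1.
Offset 3: leading byte 0xCD = 11001101 → 2-byte char #2 = CD A8.
Offset 5: leading byte 0xE2 = 11100010 → 3-byte char #3 = E2 A0 AE.
Leading byte 0xE2 = 11100010 matches 1110xxxx → 3-byte sequence.
Byte 1: 0xE2 = 11100010, payload 0010 (4 bits).
Byte 2: 0xA0 = 10100000 (10xxxxxx ✓), payload 100000.
Byte 3: 0xAE = 10101110 (10xxxxxx ✓), payload 101110.
Concatenate: 0010100000101110 = 0x282E (16 bits → U+282E).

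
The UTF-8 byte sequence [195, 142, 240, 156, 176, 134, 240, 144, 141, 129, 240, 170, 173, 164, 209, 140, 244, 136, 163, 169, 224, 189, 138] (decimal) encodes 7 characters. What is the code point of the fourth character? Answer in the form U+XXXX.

U+2AB64

Offset 0: leading byte 0xC3 = 11000011 → 2-byte char #1 = C3 8E.
Offset 2: leading byte 0xF0 = 11110000 → 4-byte char #2 = F0 9C B0 86.
Offset 6: leading byte 0xF0 = 11110000 → 4-byte char #3 = F0 90 8D 81.
Offset 10: leading byte 0xF0 = 11110000 → 4-byte char #4 = F0 AA AD A4.
Leading byte 0xF0 = 11110000 matches 11110xxx → 4-byte sequence.
Byte 1: 0xF0 = 11110000, payload 000 (3 bits).
Byte 2: 0xAA = 10101010 (10xxxxxx ✓), payload 101010.
Byte 3: 0xAD = 10101101 (10xxxxxx ✓), payload 101101.
Byte 4: 0xA4 = 10100100 (10xxxxxx ✓), payload 100100.
Concatenate: 000101010101101100100 = 0x2AB64 (21 bits → U+2AB64).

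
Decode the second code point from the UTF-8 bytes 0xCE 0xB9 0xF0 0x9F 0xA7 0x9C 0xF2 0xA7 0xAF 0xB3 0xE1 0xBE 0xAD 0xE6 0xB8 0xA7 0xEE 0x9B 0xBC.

U+1F9DC

Offset 0: leading byte 0xCE = 11001110 → 2-byte char #1 = CE B9.
Offset 2: leading byte 0xF0 = 11110000 → 4-byte char #2 = F0 9F A7 9C.
Leading byte 0xF0 = 11110000 matches 11110xxx → 4-byte sequence.
Byte 1: 0xF0 = 11110000, payload 000 (3 bits).
Byte 2: 0x9F = 10011111 (10xxxxxx ✓), payload 011111.
Byte 3: 0xA7 = 10100111 (10xxxxxx ✓), payload 100111.
Byte 4: 0x9C = 10011100 (10xxxxxx ✓), payload 011100.
Concatenate: 000011111100111011100 = 0x1F9DC (21 bits → U+1F9DC).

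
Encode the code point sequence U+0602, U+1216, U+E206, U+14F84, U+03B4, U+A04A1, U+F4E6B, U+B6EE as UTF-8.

U+0602: 2-byte form → D8 82.
U+1216: 3-byte form → E1 88 96.
U+E206: 3-byte form → EE 88 86.
U+14F84: 4-byte form → F0 94 BE 84.
U+03B4: 2-byte form → CE B4.
U+A04A1: 4-byte form → F2 A0 92 A1.
U+F4E6B: 4-byte form → F3 B4 B9 AB.
U+B6EE: 3-byte form → EB 9B AE.
Concatenated (25 bytes): D8 82 E1 88 96 EE 88 86 F0 94 BE 84 CE B4 F2 A0 92 A1 F3 B4 B9 AB EB 9B AE.

D8 82 E1 88 96 EE 88 86 F0 94 BE 84 CE B4 F2 A0 92 A1 F3 B4 B9 AB EB 9B AE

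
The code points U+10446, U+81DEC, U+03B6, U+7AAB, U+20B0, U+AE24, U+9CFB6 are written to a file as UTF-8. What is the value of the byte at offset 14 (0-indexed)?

0x82

U+10446 → 4-byte form F0 90 91 86 at offsets 0–3.
U+81DEC → 4-byte form F2 81 B7 AC at offsets 4–7.
U+03B6 → 2-byte form CE B6 at offsets 8–9.
U+7AAB → 3-byte form E7 AA AB at offsets 10–12.
U+20B0 → 3-byte form E2 82 B0 at offsets 13–15.
Offset 14 falls in char 5's range; it's byte 2 of E2 82 B0 = 0x82.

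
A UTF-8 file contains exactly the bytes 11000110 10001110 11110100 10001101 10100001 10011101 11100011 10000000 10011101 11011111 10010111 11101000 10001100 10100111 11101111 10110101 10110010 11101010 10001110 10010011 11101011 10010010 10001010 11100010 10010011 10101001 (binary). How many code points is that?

9

Byte at offset 0: 0xC6 = 11000110 → 2-byte char (#1). Advance 2.
Byte at offset 2: 0xF4 = 11110100 → 4-byte char (#2). Advance 4.
Byte at offset 6: 0xE3 = 11100011 → 3-byte char (#3). Advance 3.
Byte at offset 9: 0xDF = 11011111 → 2-byte char (#4). Advance 2.
Byte at offset 11: 0xE8 = 11101000 → 3-byte char (#5). Advance 3.
Byte at offset 14: 0xEF = 11101111 → 3-byte char (#6). Advance 3.
Byte at offset 17: 0xEA = 11101010 → 3-byte char (#7). Advance 3.
Byte at offset 20: 0xEB = 11101011 → 3-byte char (#8). Advance 3.
Byte at offset 23: 0xE2 = 11100010 → 3-byte char (#9). Advance 3.
Reached end at offset 26 after 9 code points.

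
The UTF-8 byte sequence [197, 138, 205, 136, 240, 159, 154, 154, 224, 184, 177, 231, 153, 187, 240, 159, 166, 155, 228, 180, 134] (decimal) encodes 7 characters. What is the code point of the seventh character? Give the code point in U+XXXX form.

U+4D06

Offset 0: leading byte 0xC5 = 11000101 → 2-byte char #1 = C5 8A.
Offset 2: leading byte 0xCD = 11001101 → 2-byte char #2 = CD 88.
Offset 4: leading byte 0xF0 = 11110000 → 4-byte char #3 = F0 9F 9A 9A.
Offset 8: leading byte 0xE0 = 11100000 → 3-byte char #4 = E0 B8 B1.
Offset 11: leading byte 0xE7 = 11100111 → 3-byte char #5 = E7 99 BB.
Offset 14: leading byte 0xF0 = 11110000 → 4-byte char #6 = F0 9F A6 9B.
Offset 18: leading byte 0xE4 = 11100100 → 3-byte char #7 = E4 B4 86.
Leading byte 0xE4 = 11100100 matches 1110xxxx → 3-byte sequence.
Byte 1: 0xE4 = 11100100, payload 0100 (4 bits).
Byte 2: 0xB4 = 10110100 (10xxxxxx ✓), payload 110100.
Byte 3: 0x86 = 10000110 (10xxxxxx ✓), payload 000110.
Concatenate: 0100110100000110 = 0x4D06 (16 bits → U+4D06).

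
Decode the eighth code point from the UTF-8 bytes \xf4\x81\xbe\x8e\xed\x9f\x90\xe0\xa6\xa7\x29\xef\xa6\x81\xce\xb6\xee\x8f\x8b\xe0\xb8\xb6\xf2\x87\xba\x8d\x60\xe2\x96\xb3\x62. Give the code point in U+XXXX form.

U+0E36

Offset 0: leading byte 0xF4 = 11110100 → 4-byte char #1 = F4 81 BE 8E.
Offset 4: leading byte 0xED = 11101101 → 3-byte char #2 = ED 9F 90.
Offset 7: leading byte 0xE0 = 11100000 → 3-byte char #3 = E0 A6 A7.
Offset 10: leading byte 0x29 = 00101001 → 1-byte char #4 = 29.
Offset 11: leading byte 0xEF = 11101111 → 3-byte char #5 = EF A6 81.
Offset 14: leading byte 0xCE = 11001110 → 2-byte char #6 = CE B6.
Offset 16: leading byte 0xEE = 11101110 → 3-byte char #7 = EE 8F 8B.
Offset 19: leading byte 0xE0 = 11100000 → 3-byte char #8 = E0 B8 B6.
Leading byte 0xE0 = 11100000 matches 1110xxxx → 3-byte sequence.
Byte 1: 0xE0 = 11100000, payload 0000 (4 bits).
Byte 2: 0xB8 = 10111000 (10xxxxxx ✓), payload 111000.
Byte 3: 0xB6 = 10110110 (10xxxxxx ✓), payload 110110.
Concatenate: 0000111000110110 = 0xE36 (16 bits → U+0E36).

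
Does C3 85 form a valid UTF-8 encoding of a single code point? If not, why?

valid

Leading byte 0xC3 = 11000011 → 2-byte form.
Continuation bytes 0x85=10000101 all match 10xxxxxx.
Decoded value 0xC5 is ≥ 0x80 (shortest form) and not a surrogate.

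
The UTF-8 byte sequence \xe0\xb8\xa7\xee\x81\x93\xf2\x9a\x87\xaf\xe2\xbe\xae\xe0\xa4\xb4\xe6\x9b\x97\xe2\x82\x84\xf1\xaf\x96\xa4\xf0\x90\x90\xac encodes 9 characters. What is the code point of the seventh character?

U+2084

Offset 0: leading byte 0xE0 = 11100000 → 3-byte char #1 = E0 B8 A7.
Offset 3: leading byte 0xEE = 11101110 → 3-byte char #2 = EE 81 93.
Offset 6: leading byte 0xF2 = 11110010 → 4-byte char #3 = F2 9A 87 AF.
Offset 10: leading byte 0xE2 = 11100010 → 3-byte char #4 = E2 BE AE.
Offset 13: leading byte 0xE0 = 11100000 → 3-byte char #5 = E0 A4 B4.
Offset 16: leading byte 0xE6 = 11100110 → 3-byte char #6 = E6 9B 97.
Offset 19: leading byte 0xE2 = 11100010 → 3-byte char #7 = E2 82 84.
Leading byte 0xE2 = 11100010 matches 1110xxxx → 3-byte sequence.
Byte 1: 0xE2 = 11100010, payload 0010 (4 bits).
Byte 2: 0x82 = 10000010 (10xxxxxx ✓), payload 000010.
Byte 3: 0x84 = 10000100 (10xxxxxx ✓), payload 000100.
Concatenate: 0010000010000100 = 0x2084 (16 bits → U+2084).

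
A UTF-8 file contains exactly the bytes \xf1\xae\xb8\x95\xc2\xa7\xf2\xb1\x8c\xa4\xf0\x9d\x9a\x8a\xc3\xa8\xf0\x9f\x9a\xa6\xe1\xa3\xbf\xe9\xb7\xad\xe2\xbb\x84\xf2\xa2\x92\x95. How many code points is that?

Byte at offset 0: 0xF1 = 11110001 → 4-byte char (#1). Advance 4.
Byte at offset 4: 0xC2 = 11000010 → 2-byte char (#2). Advance 2.
Byte at offset 6: 0xF2 = 11110010 → 4-byte char (#3). Advance 4.
Byte at offset 10: 0xF0 = 11110000 → 4-byte char (#4). Advance 4.
Byte at offset 14: 0xC3 = 11000011 → 2-byte char (#5). Advance 2.
Byte at offset 16: 0xF0 = 11110000 → 4-byte char (#6). Advance 4.
Byte at offset 20: 0xE1 = 11100001 → 3-byte char (#7). Advance 3.
Byte at offset 23: 0xE9 = 11101001 → 3-byte char (#8). Advance 3.
Byte at offset 26: 0xE2 = 11100010 → 3-byte char (#9). Advance 3.
Byte at offset 29: 0xF2 = 11110010 → 4-byte char (#10). Advance 4.
Reached end at offset 33 after 10 code points.

10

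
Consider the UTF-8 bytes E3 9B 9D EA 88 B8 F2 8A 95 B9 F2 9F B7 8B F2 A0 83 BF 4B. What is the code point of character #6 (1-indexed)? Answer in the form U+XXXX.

Offset 0: leading byte 0xE3 = 11100011 → 3-byte char #1 = E3 9B 9D.
Offset 3: leading byte 0xEA = 11101010 → 3-byte char #2 = EA 88 B8.
Offset 6: leading byte 0xF2 = 11110010 → 4-byte char #3 = F2 8A 95 B9.
Offset 10: leading byte 0xF2 = 11110010 → 4-byte char #4 = F2 9F B7 8B.
Offset 14: leading byte 0xF2 = 11110010 → 4-byte char #5 = F2 A0 83 BF.
Offset 18: leading byte 0x4B = 01001011 → 1-byte char #6 = 4B.
Leading byte 0x4B = 01001011 matches 0xxxxxxx → 1-byte sequence.
Byte 1: 0x4B = 01001011, payload 1001011 (7 bits).
Concatenate: 1001011 = 0x4B (7 bits → U+004B).

U+004B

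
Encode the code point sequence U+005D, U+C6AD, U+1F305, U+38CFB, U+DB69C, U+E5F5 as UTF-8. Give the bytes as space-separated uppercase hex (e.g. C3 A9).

5D EC 9A AD F0 9F 8C 85 F0 B8 B3 BB F3 9B 9A 9C EE 97 B5

U+005D: 1-byte form → 5D.
U+C6AD: 3-byte form → EC 9A AD.
U+1F305: 4-byte form → F0 9F 8C 85.
U+38CFB: 4-byte form → F0 B8 B3 BB.
U+DB69C: 4-byte form → F3 9B 9A 9C.
U+E5F5: 3-byte form → EE 97 B5.
Concatenated (19 bytes): 5D EC 9A AD F0 9F 8C 85 F0 B8 B3 BB F3 9B 9A 9C EE 97 B5.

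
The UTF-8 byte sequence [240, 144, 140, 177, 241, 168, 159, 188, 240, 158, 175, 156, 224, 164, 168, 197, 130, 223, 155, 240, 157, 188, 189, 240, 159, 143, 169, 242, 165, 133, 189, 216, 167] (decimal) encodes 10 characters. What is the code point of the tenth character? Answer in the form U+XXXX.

U+0627

Offset 0: leading byte 0xF0 = 11110000 → 4-byte char #1 = F0 90 8C B1.
Offset 4: leading byte 0xF1 = 11110001 → 4-byte char #2 = F1 A8 9F BC.
Offset 8: leading byte 0xF0 = 11110000 → 4-byte char #3 = F0 9E AF 9C.
Offset 12: leading byte 0xE0 = 11100000 → 3-byte char #4 = E0 A4 A8.
Offset 15: leading byte 0xC5 = 11000101 → 2-byte char #5 = C5 82.
Offset 17: leading byte 0xDF = 11011111 → 2-byte char #6 = DF 9B.
Offset 19: leading byte 0xF0 = 11110000 → 4-byte char #7 = F0 9D BC BD.
Offset 23: leading byte 0xF0 = 11110000 → 4-byte char #8 = F0 9F 8F A9.
Offset 27: leading byte 0xF2 = 11110010 → 4-byte char #9 = F2 A5 85 BD.
Offset 31: leading byte 0xD8 = 11011000 → 2-byte char #10 = D8 A7.
Leading byte 0xD8 = 11011000 matches 110xxxxx → 2-byte sequence.
Byte 1: 0xD8 = 11011000, payload 11000 (5 bits).
Byte 2: 0xA7 = 10100111 (10xxxxxx ✓), payload 100111.
Concatenate: 11000100111 = 0x627 (11 bits → U+0627).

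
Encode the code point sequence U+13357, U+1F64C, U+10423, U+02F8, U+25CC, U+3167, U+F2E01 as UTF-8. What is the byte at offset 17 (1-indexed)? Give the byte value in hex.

0x8C

1-indexed offset 17 is 0-indexed offset 16.
U+13357 → 4-byte form F0 93 8D 97 at offsets 0–3.
U+1F64C → 4-byte form F0 9F 99 8C at offsets 4–7.
U+10423 → 4-byte form F0 90 90 A3 at offsets 8–11.
U+02F8 → 2-byte form CB B8 at offsets 12–13.
U+25CC → 3-byte form E2 97 8C at offsets 14–16.
Offset 16 falls in char 5's range; it's byte 3 of E2 97 8C = 0x8C.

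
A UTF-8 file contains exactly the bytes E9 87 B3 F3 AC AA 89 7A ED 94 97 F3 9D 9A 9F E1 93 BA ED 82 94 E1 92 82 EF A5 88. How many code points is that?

9

Byte at offset 0: 0xE9 = 11101001 → 3-byte char (#1). Advance 3.
Byte at offset 3: 0xF3 = 11110011 → 4-byte char (#2). Advance 4.
Byte at offset 7: 0x7A = 01111010 → 1-byte char (#3). Advance 1.
Byte at offset 8: 0xED = 11101101 → 3-byte char (#4). Advance 3.
Byte at offset 11: 0xF3 = 11110011 → 4-byte char (#5). Advance 4.
Byte at offset 15: 0xE1 = 11100001 → 3-byte char (#6). Advance 3.
Byte at offset 18: 0xED = 11101101 → 3-byte char (#7). Advance 3.
Byte at offset 21: 0xE1 = 11100001 → 3-byte char (#8). Advance 3.
Byte at offset 24: 0xEF = 11101111 → 3-byte char (#9). Advance 3.
Reached end at offset 27 after 9 code points.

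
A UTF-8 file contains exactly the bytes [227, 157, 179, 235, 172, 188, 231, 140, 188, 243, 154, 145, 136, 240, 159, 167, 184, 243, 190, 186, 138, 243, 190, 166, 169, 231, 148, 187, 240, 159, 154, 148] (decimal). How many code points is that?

9

Byte at offset 0: 0xE3 = 11100011 → 3-byte char (#1). Advance 3.
Byte at offset 3: 0xEB = 11101011 → 3-byte char (#2). Advance 3.
Byte at offset 6: 0xE7 = 11100111 → 3-byte char (#3). Advance 3.
Byte at offset 9: 0xF3 = 11110011 → 4-byte char (#4). Advance 4.
Byte at offset 13: 0xF0 = 11110000 → 4-byte char (#5). Advance 4.
Byte at offset 17: 0xF3 = 11110011 → 4-byte char (#6). Advance 4.
Byte at offset 21: 0xF3 = 11110011 → 4-byte char (#7). Advance 4.
Byte at offset 25: 0xE7 = 11100111 → 3-byte char (#8). Advance 3.
Byte at offset 28: 0xF0 = 11110000 → 4-byte char (#9). Advance 4.
Reached end at offset 32 after 9 code points.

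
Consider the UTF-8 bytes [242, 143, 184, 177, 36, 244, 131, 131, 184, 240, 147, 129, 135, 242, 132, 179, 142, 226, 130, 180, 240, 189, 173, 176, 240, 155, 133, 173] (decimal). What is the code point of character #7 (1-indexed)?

Offset 0: leading byte 0xF2 = 11110010 → 4-byte char #1 = F2 8F B8 B1.
Offset 4: leading byte 0x24 = 00100100 → 1-byte char #2 = 24.
Offset 5: leading byte 0xF4 = 11110100 → 4-byte char #3 = F4 83 83 B8.
Offset 9: leading byte 0xF0 = 11110000 → 4-byte char #4 = F0 93 81 87.
Offset 13: leading byte 0xF2 = 11110010 → 4-byte char #5 = F2 84 B3 8E.
Offset 17: leading byte 0xE2 = 11100010 → 3-byte char #6 = E2 82 B4.
Offset 20: leading byte 0xF0 = 11110000 → 4-byte char #7 = F0 BD AD B0.
Leading byte 0xF0 = 11110000 matches 11110xxx → 4-byte sequence.
Byte 1: 0xF0 = 11110000, payload 000 (3 bits).
Byte 2: 0xBD = 10111101 (10xxxxxx ✓), payload 111101.
Byte 3: 0xAD = 10101101 (10xxxxxx ✓), payload 101101.
Byte 4: 0xB0 = 10110000 (10xxxxxx ✓), payload 110000.
Concatenate: 000111101101101110000 = 0x3DB70 (21 bits → U+3DB70).

U+3DB70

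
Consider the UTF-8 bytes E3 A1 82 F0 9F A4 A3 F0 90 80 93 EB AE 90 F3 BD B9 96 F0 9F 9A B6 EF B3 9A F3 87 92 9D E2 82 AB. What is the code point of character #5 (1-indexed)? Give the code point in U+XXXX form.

Offset 0: leading byte 0xE3 = 11100011 → 3-byte char #1 = E3 A1 82.
Offset 3: leading byte 0xF0 = 11110000 → 4-byte char #2 = F0 9F A4 A3.
Offset 7: leading byte 0xF0 = 11110000 → 4-byte char #3 = F0 90 80 93.
Offset 11: leading byte 0xEB = 11101011 → 3-byte char #4 = EB AE 90.
Offset 14: leading byte 0xF3 = 11110011 → 4-byte char #5 = F3 BD B9 96.
Leading byte 0xF3 = 11110011 matches 11110xxx → 4-byte sequence.
Byte 1: 0xF3 = 11110011, payload 011 (3 bits).
Byte 2: 0xBD = 10111101 (10xxxxxx ✓), payload 111101.
Byte 3: 0xB9 = 10111001 (10xxxxxx ✓), payload 111001.
Byte 4: 0x96 = 10010110 (10xxxxxx ✓), payload 010110.
Concatenate: 011111101111001010110 = 0xFDE56 (21 bits → U+FDE56).

U+FDE56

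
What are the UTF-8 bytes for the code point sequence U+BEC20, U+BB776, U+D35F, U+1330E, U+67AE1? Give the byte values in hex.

U+BEC20: 4-byte form → F2 BE B0 A0.
U+BB776: 4-byte form → F2 BB 9D B6.
U+D35F: 3-byte form → ED 8D 9F.
U+1330E: 4-byte form → F0 93 8C 8E.
U+67AE1: 4-byte form → F1 A7 AB A1.
Concatenated (19 bytes): F2 BE B0 A0 F2 BB 9D B6 ED 8D 9F F0 93 8C 8E F1 A7 AB A1.

F2 BE B0 A0 F2 BB 9D B6 ED 8D 9F F0 93 8C 8E F1 A7 AB A1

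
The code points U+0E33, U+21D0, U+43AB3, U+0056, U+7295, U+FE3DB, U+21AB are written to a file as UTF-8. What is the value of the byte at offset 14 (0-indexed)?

U+0E33 → 3-byte form E0 B8 B3 at offsets 0–2.
U+21D0 → 3-byte form E2 87 90 at offsets 3–5.
U+43AB3 → 4-byte form F1 83 AA B3 at offsets 6–9.
U+0056 → 1-byte form 56 at offsets 10–10.
U+7295 → 3-byte form E7 8A 95 at offsets 11–13.
U+FE3DB → 4-byte form F3 BE 8F 9B at offsets 14–17.
Offset 14 falls in char 6's range; it's byte 1 of F3 BE 8F 9B = 0xF3.

0xF3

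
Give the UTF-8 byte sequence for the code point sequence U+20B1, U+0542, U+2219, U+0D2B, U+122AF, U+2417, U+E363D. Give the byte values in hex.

U+20B1: 3-byte form → E2 82 B1.
U+0542: 2-byte form → D5 82.
U+2219: 3-byte form → E2 88 99.
U+0D2B: 3-byte form → E0 B4 AB.
U+122AF: 4-byte form → F0 92 8A AF.
U+2417: 3-byte form → E2 90 97.
U+E363D: 4-byte form → F3 A3 98 BD.
Concatenated (22 bytes): E2 82 B1 D5 82 E2 88 99 E0 B4 AB F0 92 8A AF E2 90 97 F3 A3 98 BD.

E2 82 B1 D5 82 E2 88 99 E0 B4 AB F0 92 8A AF E2 90 97 F3 A3 98 BD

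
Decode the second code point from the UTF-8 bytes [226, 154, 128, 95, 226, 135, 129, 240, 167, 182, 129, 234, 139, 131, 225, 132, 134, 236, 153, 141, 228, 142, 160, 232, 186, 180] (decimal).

Offset 0: leading byte 0xE2 = 11100010 → 3-byte char #1 = E2 9A 80.
Offset 3: leading byte 0x5F = 01011111 → 1-byte char #2 = 5F.
Leading byte 0x5F = 01011111 matches 0xxxxxxx → 1-byte sequence.
Byte 1: 0x5F = 01011111, payload 1011111 (7 bits).
Concatenate: 1011111 = 0x5F (7 bits → U+005F).

U+005F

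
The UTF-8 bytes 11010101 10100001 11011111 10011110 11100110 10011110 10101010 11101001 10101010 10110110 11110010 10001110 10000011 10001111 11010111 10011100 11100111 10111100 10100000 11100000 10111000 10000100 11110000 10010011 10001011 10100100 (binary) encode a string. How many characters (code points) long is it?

Byte at offset 0: 0xD5 = 11010101 → 2-byte char (#1). Advance 2.
Byte at offset 2: 0xDF = 11011111 → 2-byte char (#2). Advance 2.
Byte at offset 4: 0xE6 = 11100110 → 3-byte char (#3). Advance 3.
Byte at offset 7: 0xE9 = 11101001 → 3-byte char (#4). Advance 3.
Byte at offset 10: 0xF2 = 11110010 → 4-byte char (#5). Advance 4.
Byte at offset 14: 0xD7 = 11010111 → 2-byte char (#6). Advance 2.
Byte at offset 16: 0xE7 = 11100111 → 3-byte char (#7). Advance 3.
Byte at offset 19: 0xE0 = 11100000 → 3-byte char (#8). Advance 3.
Byte at offset 22: 0xF0 = 11110000 → 4-byte char (#9). Advance 4.
Reached end at offset 26 after 9 code points.

9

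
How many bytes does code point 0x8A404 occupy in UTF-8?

U+8A404 = 0x8A404. UTF-8 uses 1 byte below 0x80, 2 below 0x800, 3 below 0x10000, 4 up to 0x10FFFF. 0x8A404 is in U+10000–U+10FFFF → 4 bytes.

4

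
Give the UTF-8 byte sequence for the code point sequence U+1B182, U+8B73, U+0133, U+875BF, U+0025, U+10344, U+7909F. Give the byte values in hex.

F0 9B 86 82 E8 AD B3 C4 B3 F2 87 96 BF 25 F0 90 8D 84 F1 B9 82 9F

U+1B182: 4-byte form → F0 9B 86 82.
U+8B73: 3-byte form → E8 AD B3.
U+0133: 2-byte form → C4 B3.
U+875BF: 4-byte form → F2 87 96 BF.
U+0025: 1-byte form → 25.
U+10344: 4-byte form → F0 90 8D 84.
U+7909F: 4-byte form → F1 B9 82 9F.
Concatenated (22 bytes): F0 9B 86 82 E8 AD B3 C4 B3 F2 87 96 BF 25 F0 90 8D 84 F1 B9 82 9F.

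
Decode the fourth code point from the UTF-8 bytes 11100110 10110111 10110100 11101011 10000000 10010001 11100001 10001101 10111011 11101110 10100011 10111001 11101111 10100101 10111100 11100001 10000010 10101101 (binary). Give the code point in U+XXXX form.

Offset 0: leading byte 0xE6 = 11100110 → 3-byte char #1 = E6 B7 B4.
Offset 3: leading byte 0xEB = 11101011 → 3-byte char #2 = EB 80 91.
Offset 6: leading byte 0xE1 = 11100001 → 3-byte char #3 = E1 8D BB.
Offset 9: leading byte 0xEE = 11101110 → 3-byte char #4 = EE A3 B9.
Leading byte 0xEE = 11101110 matches 1110xxxx → 3-byte sequence.
Byte 1: 0xEE = 11101110, payload 1110 (4 bits).
Byte 2: 0xA3 = 10100011 (10xxxxxx ✓), payload 100011.
Byte 3: 0xB9 = 10111001 (10xxxxxx ✓), payload 111001.
Concatenate: 1110100011111001 = 0xE8F9 (16 bits → U+E8F9).

U+E8F9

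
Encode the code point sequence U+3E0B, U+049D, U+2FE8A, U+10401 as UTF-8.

E3 B8 8B D2 9D F0 AF BA 8A F0 90 90 81

U+3E0B: 3-byte form → E3 B8 8B.
U+049D: 2-byte form → D2 9D.
U+2FE8A: 4-byte form → F0 AF BA 8A.
U+10401: 4-byte form → F0 90 90 81.
Concatenated (13 bytes): E3 B8 8B D2 9D F0 AF BA 8A F0 90 90 81.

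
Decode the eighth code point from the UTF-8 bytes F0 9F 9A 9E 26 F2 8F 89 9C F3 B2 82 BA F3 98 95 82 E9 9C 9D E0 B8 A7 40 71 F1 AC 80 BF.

U+0040

Offset 0: leading byte 0xF0 = 11110000 → 4-byte char #1 = F0 9F 9A 9E.
Offset 4: leading byte 0x26 = 00100110 → 1-byte char #2 = 26.
Offset 5: leading byte 0xF2 = 11110010 → 4-byte char #3 = F2 8F 89 9C.
Offset 9: leading byte 0xF3 = 11110011 → 4-byte char #4 = F3 B2 82 BA.
Offset 13: leading byte 0xF3 = 11110011 → 4-byte char #5 = F3 98 95 82.
Offset 17: leading byte 0xE9 = 11101001 → 3-byte char #6 = E9 9C 9D.
Offset 20: leading byte 0xE0 = 11100000 → 3-byte char #7 = E0 B8 A7.
Offset 23: leading byte 0x40 = 01000000 → 1-byte char #8 = 40.
Leading byte 0x40 = 01000000 matches 0xxxxxxx → 1-byte sequence.
Byte 1: 0x40 = 01000000, payload 1000000 (7 bits).
Concatenate: 1000000 = 0x40 (7 bits → U+0040).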